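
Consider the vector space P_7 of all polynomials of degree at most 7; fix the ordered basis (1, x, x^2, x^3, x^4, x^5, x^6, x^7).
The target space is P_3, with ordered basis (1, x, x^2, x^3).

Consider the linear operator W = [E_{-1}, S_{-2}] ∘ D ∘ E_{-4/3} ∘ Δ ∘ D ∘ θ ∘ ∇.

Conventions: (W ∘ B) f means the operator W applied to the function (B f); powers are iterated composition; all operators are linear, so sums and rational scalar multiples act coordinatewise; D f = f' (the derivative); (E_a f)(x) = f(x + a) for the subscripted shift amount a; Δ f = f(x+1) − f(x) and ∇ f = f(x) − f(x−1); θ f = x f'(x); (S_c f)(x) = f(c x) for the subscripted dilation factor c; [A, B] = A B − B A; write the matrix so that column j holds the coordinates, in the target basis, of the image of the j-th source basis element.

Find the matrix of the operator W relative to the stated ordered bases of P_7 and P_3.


the matrix is [[0, 0, 0, 0, 0, 1440, -7920, 65520]; [0, 0, 0, 0, 0, 0, -21600, 136080]; [0, 0, 0, 0, 0, 0, 0, 181440]; [0, 0, 0, 0, 0, 0, 0, 0]] (rows listed top to bottom)

image of 1: 0
image of x: 0
image of x^2: 0
image of x^3: 0
image of x^4: 0
image of x^5: 1440
image of x^6: -21600x - 7920
image of x^7: 181440x^2 + 136080x + 65520
each image's coordinates form column j of the matrix


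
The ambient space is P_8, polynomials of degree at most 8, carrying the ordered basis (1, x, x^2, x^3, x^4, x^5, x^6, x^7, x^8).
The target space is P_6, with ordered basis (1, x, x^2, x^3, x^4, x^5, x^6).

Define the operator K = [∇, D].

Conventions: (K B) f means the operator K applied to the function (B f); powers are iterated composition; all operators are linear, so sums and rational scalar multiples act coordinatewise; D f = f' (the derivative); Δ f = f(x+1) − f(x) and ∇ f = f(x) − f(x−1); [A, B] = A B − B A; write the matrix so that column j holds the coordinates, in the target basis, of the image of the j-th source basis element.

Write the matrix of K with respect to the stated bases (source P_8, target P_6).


the matrix is [[0, 0, 0, 0, 0, 0, 0, 0, 0]; [0, 0, 0, 0, 0, 0, 0, 0, 0]; [0, 0, 0, 0, 0, 0, 0, 0, 0]; [0, 0, 0, 0, 0, 0, 0, 0, 0]; [0, 0, 0, 0, 0, 0, 0, 0, 0]; [0, 0, 0, 0, 0, 0, 0, 0, 0]; [0, 0, 0, 0, 0, 0, 0, 0, 0]] (rows listed top to bottom)

image of 1: 0
image of x: 0
image of x^2: 0
image of x^3: 0
image of x^4: 0
image of x^5: 0
image of x^6: 0
image of x^7: 0
image of x^8: 0
each image's coordinates form column j of the matrix


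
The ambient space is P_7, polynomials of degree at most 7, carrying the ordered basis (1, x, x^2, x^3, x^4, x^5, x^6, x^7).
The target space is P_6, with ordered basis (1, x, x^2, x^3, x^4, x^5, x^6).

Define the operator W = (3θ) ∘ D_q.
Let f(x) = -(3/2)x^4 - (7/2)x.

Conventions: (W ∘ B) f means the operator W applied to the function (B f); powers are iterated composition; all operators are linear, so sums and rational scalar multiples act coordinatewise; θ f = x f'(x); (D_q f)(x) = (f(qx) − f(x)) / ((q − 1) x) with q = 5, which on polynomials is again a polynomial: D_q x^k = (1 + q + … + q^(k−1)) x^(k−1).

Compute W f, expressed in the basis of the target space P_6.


the image equals g(x) = -2106x^3

D_q f = -234x^3 - 7/2
θ D_q f = -702x^3
(3θ) D_q f = -2106x^3


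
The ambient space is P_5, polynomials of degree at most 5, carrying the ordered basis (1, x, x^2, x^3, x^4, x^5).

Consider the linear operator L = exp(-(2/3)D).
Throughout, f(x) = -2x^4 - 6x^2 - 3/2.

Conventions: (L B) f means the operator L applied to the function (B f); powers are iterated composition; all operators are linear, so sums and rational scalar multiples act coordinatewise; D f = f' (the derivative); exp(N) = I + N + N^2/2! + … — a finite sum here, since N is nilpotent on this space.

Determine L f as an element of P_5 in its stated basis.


order-1 term: (16/3)x^3 + 8x
order-2 term: -(16/3)x^2 - 8/3
order-3 term: (64/27)x
order-4 term: -32/81
the series for exp(-(2/3)D) f terminates at order 4
exp(-(2/3)D) f = -2x^4 + (16/3)x^3 - (34/3)x^2 + (280/27)x - 739/162

g(x) = -2x^4 + (16/3)x^3 - (34/3)x^2 + (280/27)x - 739/162


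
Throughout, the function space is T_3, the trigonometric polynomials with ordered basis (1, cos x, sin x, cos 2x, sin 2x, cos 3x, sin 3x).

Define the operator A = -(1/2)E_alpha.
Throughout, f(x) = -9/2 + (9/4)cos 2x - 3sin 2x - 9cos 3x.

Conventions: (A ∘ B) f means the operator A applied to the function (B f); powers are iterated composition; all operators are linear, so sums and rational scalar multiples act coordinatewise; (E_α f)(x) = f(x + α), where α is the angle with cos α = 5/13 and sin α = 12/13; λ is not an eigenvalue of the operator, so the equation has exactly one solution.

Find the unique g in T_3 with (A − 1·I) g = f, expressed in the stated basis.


write g with unknown coordinates in the stated basis and equate coefficients in (A − 1·I) g = f
solving from the highest basis element down gives g = 3 - (379/82)cos 2x + (86/41)sin 2x + (42462/2845)cos 3x - (14904/2845)sin 3x
check: A g = -3/2 - (389/164)cos 2x - (37/41)sin 2x + (16857/2845)cos 3x - (14904/2845)sin 3x
so A g − 1·g = -9/2 + (9/4)cos 2x - 3sin 2x - 9cos 3x = f ✓

the image equals g(x) = 3 - (379/82)cos 2x + (86/41)sin 2x + (42462/2845)cos 3x - (14904/2845)sin 3x


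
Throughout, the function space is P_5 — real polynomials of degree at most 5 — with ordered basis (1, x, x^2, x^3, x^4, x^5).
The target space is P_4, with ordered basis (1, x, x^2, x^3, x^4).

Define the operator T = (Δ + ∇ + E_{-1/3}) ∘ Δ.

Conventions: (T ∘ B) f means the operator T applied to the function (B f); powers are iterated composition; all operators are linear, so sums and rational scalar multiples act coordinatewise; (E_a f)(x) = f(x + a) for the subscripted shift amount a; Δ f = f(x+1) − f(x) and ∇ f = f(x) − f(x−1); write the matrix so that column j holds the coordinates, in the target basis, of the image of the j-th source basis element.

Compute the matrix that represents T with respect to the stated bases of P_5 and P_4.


image of 1: 0
image of x: 1
image of x^2: 2x + 13/3
image of x^3: 3x^2 + 13x + 19/3
image of x^4: 4x^3 + 26x^2 + (76/3)x + 437/27
image of x^5: 5x^4 + (130/3)x^3 + (190/3)x^2 + (2185/27)x + 2441/81
each image's coordinates form column j of the matrix

the matrix is [[0, 1, 13/3, 19/3, 437/27, 2441/81]; [0, 0, 2, 13, 76/3, 2185/27]; [0, 0, 0, 3, 26, 190/3]; [0, 0, 0, 0, 4, 130/3]; [0, 0, 0, 0, 0, 5]] (rows listed top to bottom)


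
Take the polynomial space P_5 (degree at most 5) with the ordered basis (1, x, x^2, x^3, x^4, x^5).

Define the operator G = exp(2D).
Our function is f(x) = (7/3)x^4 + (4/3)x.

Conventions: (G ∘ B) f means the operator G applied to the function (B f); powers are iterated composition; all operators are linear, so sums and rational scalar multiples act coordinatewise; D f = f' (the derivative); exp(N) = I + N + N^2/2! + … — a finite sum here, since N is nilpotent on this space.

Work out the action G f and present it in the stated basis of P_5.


the image equals g(x) = (7/3)x^4 + (56/3)x^3 + 56x^2 + 76x + 40

order-1 term: (56/3)x^3 + 8/3
order-2 term: 56x^2
order-3 term: (224/3)x
order-4 term: 112/3
the series for exp(2D) f terminates at order 4
exp(2D) f = (7/3)x^4 + (56/3)x^3 + 56x^2 + 76x + 40


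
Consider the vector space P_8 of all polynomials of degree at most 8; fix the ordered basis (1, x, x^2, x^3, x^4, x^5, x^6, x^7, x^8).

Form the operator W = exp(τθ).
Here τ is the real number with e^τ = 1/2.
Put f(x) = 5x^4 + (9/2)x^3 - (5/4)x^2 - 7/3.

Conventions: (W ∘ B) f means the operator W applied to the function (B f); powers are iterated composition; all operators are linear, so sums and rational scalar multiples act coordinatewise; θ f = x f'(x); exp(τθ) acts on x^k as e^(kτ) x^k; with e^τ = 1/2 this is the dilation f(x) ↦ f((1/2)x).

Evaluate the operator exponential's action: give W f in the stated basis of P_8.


exp(τθ) x^k = e^(kτ) x^k; with e^τ = 1/2 this sends x^k to (1/2)^k x^k
x^2 ↦ 1/4 x^2
x^3 ↦ 1/8 x^3
x^4 ↦ 1/16 x^4
applying this coordinatewise to f: exp(τθ) f = (5/16)x^4 + (9/16)x^3 - (5/16)x^2 - 7/3

the image equals g(x) = (5/16)x^4 + (9/16)x^3 - (5/16)x^2 - 7/3


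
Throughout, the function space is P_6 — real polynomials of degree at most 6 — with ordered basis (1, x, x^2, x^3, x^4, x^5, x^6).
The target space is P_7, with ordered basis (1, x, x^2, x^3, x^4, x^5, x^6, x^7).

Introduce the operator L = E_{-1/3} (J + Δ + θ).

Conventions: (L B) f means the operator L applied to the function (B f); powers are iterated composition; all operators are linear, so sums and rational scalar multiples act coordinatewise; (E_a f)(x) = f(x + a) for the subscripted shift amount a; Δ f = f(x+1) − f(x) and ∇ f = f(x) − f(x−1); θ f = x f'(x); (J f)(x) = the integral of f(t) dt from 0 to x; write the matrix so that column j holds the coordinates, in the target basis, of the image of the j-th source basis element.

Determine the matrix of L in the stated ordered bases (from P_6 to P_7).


image of 1: x - 1/3
image of x: (1/2)x^2 + (2/3)x + 13/18
image of x^2: (1/3)x^3 + (5/3)x^2 + (7/9)x + 44/81
image of x^3: (1/4)x^4 + (8/3)x^3 + (1/6)x^2 + (53/27)x + 73/324
image of x^4: (1/5)x^5 + (11/3)x^4 - (10/9)x^3 + (124/27)x^2 + (61/81)x + 284/1215
image of x^5: (1/6)x^6 + (14/3)x^5 - (55/18)x^4 + (710/81)x^3 + (245/162)x^2 + (299/243)x + 505/4374
image of x^6: (1/7)x^7 + (17/3)x^6 - (17/3)x^5 + (400/27)x^4 + (185/81)x^3 + (314/81)x^2 + (487/729)x + 1448/15309
each image's coordinates form column j of the matrix

the matrix is [[-1/3, 13/18, 44/81, 73/324, 284/1215, 505/4374, 1448/15309]; [1, 2/3, 7/9, 53/27, 61/81, 299/243, 487/729]; [0, 1/2, 5/3, 1/6, 124/27, 245/162, 314/81]; [0, 0, 1/3, 8/3, -10/9, 710/81, 185/81]; [0, 0, 0, 1/4, 11/3, -55/18, 400/27]; [0, 0, 0, 0, 1/5, 14/3, -17/3]; [0, 0, 0, 0, 0, 1/6, 17/3]; [0, 0, 0, 0, 0, 0, 1/7]] (rows listed top to bottom)


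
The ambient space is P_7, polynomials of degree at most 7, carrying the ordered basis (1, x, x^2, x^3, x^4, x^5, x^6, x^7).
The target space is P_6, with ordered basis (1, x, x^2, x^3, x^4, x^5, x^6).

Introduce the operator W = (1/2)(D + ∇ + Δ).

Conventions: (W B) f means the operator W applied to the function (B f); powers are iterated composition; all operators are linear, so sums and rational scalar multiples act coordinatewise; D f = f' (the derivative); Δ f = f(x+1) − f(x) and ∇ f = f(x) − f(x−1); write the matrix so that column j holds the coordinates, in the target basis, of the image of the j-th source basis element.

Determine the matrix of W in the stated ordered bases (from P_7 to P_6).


image of 1: 0
image of x: 3/2
image of x^2: 3x
image of x^3: (9/2)x^2 + 1
image of x^4: 6x^3 + 4x
image of x^5: (15/2)x^4 + 10x^2 + 1
image of x^6: 9x^5 + 20x^3 + 6x
image of x^7: (21/2)x^6 + 35x^4 + 21x^2 + 1
each image's coordinates form column j of the matrix

the matrix is [[0, 3/2, 0, 1, 0, 1, 0, 1]; [0, 0, 3, 0, 4, 0, 6, 0]; [0, 0, 0, 9/2, 0, 10, 0, 21]; [0, 0, 0, 0, 6, 0, 20, 0]; [0, 0, 0, 0, 0, 15/2, 0, 35]; [0, 0, 0, 0, 0, 0, 9, 0]; [0, 0, 0, 0, 0, 0, 0, 21/2]] (rows listed top to bottom)


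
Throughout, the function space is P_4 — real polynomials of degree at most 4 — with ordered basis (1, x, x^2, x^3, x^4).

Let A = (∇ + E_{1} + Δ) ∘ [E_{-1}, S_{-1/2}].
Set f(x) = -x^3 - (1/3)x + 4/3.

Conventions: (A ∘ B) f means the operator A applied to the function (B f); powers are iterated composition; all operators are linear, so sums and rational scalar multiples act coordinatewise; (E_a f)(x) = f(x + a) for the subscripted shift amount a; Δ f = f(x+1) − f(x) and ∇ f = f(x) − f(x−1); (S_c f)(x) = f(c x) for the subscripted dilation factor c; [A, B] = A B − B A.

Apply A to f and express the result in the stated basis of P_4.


g(x) = -(9/8)x^2 - (63/8)x - 49/8

S_{-1/2} f = (1/8)x^3 + (1/6)x + 4/3
E_{-1} S_{-1/2} f = (1/8)x^3 - (3/8)x^2 + (13/24)x + 25/24
E_{-1} f = -x^3 + 3x^2 - (10/3)x + 8/3
S_{-1/2} E_{-1} f = (1/8)x^3 + (3/4)x^2 + (5/3)x + 8/3
[E_{-1}, S_{-1/2}] f = -(9/8)x^2 - (9/8)x - 13/8
∇ [E_{-1}, S_{-1/2}] f = -(9/4)x
E_{1} [E_{-1}, S_{-1/2}] f = -(9/8)x^2 - (27/8)x - 31/8
Δ [E_{-1}, S_{-1/2}] f = -(9/4)x - 9/4
(∇ + E_{1} + Δ) [E_{-1}, S_{-1/2}] f = -(9/8)x^2 - (63/8)x - 49/8


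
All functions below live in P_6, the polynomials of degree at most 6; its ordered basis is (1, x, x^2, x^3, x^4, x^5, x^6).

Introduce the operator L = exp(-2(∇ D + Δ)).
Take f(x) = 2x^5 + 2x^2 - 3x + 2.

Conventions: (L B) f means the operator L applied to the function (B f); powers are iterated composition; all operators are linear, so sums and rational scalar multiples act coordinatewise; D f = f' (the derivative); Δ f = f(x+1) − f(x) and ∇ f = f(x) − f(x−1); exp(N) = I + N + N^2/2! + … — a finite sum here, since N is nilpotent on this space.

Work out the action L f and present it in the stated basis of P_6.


g(x) = 2x^5 - 20x^4 - 40x^3 + 642x^2 - 631x - 1204

order-1 term: -20x^4 - 120x^3 + 80x^2 - 108x + 10
order-2 term: 80x^3 + 720x^2 + 760x - 272
order-3 term: -160x^2 - 1440x - 1840
order-4 term: 160x + 960
order-5 term: -64
the series for exp(-2(∇ D + Δ)) f terminates at order 5
exp(-2(∇ D + Δ)) f = 2x^5 - 20x^4 - 40x^3 + 642x^2 - 631x - 1204


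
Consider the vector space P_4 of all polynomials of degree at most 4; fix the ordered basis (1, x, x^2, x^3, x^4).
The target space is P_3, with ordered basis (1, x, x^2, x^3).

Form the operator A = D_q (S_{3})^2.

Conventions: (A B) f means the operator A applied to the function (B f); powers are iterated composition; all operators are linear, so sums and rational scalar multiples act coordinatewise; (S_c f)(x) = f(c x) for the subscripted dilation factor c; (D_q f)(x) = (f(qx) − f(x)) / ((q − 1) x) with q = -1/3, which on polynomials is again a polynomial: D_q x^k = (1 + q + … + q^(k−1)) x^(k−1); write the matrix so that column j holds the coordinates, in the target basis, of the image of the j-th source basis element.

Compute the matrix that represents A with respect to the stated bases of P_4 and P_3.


the matrix is [[0, 9, 0, 0, 0]; [0, 0, 54, 0, 0]; [0, 0, 0, 567, 0]; [0, 0, 0, 0, 4860]] (rows listed top to bottom)

image of 1: 0
image of x: 9
image of x^2: 54x
image of x^3: 567x^2
image of x^4: 4860x^3
each image's coordinates form column j of the matrix


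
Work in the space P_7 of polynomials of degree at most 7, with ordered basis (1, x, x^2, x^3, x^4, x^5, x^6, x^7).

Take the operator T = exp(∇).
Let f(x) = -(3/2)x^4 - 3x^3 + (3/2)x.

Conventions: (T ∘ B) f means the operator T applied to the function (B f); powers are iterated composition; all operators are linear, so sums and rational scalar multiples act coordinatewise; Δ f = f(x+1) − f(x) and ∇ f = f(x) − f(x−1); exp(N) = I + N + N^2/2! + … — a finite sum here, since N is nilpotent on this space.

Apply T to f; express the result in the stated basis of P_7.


the image equals g(x) = -(3/2)x^4 - 9x^3 - 9x^2 + (15/2)x + 3

order-1 term: -6x^3 + 3x
order-2 term: -9x^2 + 9x - 3/2
order-3 term: -6x + 6
order-4 term: -3/2
the series for exp(∇) f terminates at order 4
exp(∇) f = -(3/2)x^4 - 9x^3 - 9x^2 + (15/2)x + 3


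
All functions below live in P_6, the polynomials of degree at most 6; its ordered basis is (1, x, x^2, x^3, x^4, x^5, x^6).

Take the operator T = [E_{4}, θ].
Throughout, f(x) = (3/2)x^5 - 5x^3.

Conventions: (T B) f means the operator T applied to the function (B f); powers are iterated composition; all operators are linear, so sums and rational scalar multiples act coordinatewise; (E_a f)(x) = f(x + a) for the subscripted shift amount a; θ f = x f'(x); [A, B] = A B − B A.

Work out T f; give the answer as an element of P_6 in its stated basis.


θ f = (15/2)x^5 - 15x^3
E_{4} θ f = (15/2)x^5 + 150x^4 + 1185x^3 + 4620x^2 + 8880x + 6720
E_{4} f = (3/2)x^5 + 30x^4 + 235x^3 + 900x^2 + 1680x + 1216
θ E_{4} f = (15/2)x^5 + 120x^4 + 705x^3 + 1800x^2 + 1680x
[E_{4}, θ] f = 30x^4 + 480x^3 + 2820x^2 + 7200x + 6720

the image equals g(x) = 30x^4 + 480x^3 + 2820x^2 + 7200x + 6720


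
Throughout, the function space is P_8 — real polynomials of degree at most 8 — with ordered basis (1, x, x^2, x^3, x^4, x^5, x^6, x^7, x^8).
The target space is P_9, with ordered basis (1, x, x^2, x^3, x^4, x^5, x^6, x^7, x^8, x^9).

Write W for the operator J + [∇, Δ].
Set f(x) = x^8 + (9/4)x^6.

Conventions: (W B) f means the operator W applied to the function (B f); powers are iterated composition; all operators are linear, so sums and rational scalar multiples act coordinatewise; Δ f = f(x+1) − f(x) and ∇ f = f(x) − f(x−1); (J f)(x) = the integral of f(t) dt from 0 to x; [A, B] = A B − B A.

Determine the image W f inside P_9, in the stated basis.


J f = (1/9)x^9 + (9/28)x^7
Δ f = 8x^7 + 28x^6 + (139/2)x^5 + (415/4)x^4 + 101x^3 + (247/4)x^2 + (43/2)x + 13/4
∇ Δ f = 56x^6 + (415/2)x^4 + (247/2)x^2 + 13/2
∇ f = 8x^7 - 28x^6 + (139/2)x^5 - (415/4)x^4 + 101x^3 - (247/4)x^2 + (43/2)x - 13/4
Δ ∇ f = 56x^6 + (415/2)x^4 + (247/2)x^2 + 13/2
[∇, Δ] f = 0
(J + [∇, Δ]) f = (1/9)x^9 + (9/28)x^7

the result is g(x) = (1/9)x^9 + (9/28)x^7


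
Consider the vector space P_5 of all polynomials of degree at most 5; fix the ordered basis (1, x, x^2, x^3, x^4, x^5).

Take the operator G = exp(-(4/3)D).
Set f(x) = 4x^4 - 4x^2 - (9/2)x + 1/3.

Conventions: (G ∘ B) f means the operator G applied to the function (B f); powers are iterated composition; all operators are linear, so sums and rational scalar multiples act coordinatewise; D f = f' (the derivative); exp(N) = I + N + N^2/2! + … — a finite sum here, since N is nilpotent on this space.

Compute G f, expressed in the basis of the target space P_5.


the image equals g(x) = 4x^4 - (64/3)x^3 + (116/3)x^2 - (1715/54)x + 961/81

order-1 term: -(64/3)x^3 + (32/3)x + 6
order-2 term: (128/3)x^2 - 64/9
order-3 term: -(1024/27)x
order-4 term: 1024/81
the series for exp(-(4/3)D) f terminates at order 4
exp(-(4/3)D) f = 4x^4 - (64/3)x^3 + (116/3)x^2 - (1715/54)x + 961/81


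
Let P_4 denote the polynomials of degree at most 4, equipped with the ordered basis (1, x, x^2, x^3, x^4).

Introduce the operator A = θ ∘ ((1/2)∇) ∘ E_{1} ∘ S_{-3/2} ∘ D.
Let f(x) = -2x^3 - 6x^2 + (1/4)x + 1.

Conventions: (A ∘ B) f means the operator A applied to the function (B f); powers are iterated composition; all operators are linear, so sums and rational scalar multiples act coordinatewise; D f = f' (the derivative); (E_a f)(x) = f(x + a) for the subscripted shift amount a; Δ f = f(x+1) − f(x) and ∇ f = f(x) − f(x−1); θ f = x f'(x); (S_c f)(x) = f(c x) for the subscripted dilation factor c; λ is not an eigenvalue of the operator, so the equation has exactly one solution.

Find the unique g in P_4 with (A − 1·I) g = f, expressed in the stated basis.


the image equals g(x) = 2x^3 + 6x^2 + (53/4)x - 1

write g with unknown coordinates in the stated basis and equate coefficients in (A − 1·I) g = f
solving from the highest basis element down gives g = 2x^3 + 6x^2 + (53/4)x - 1
check: A g = (27/2)x
so A g − 1·g = -2x^3 - 6x^2 + (1/4)x + 1 = f ✓


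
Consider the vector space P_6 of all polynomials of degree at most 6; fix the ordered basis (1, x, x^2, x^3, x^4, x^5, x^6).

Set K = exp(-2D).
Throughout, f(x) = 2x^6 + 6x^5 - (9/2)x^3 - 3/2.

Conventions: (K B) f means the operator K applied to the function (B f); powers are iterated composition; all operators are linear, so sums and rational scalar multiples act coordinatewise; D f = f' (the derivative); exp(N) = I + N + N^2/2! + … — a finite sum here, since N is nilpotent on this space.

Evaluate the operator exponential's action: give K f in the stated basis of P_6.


the image equals g(x) = 2x^6 - 18x^5 + 60x^4 - (169/2)x^3 + 27x^2 + 42x - 59/2

order-1 term: -24x^5 - 60x^4 + 27x^2
order-2 term: 120x^4 + 240x^3 - 54x
order-3 term: -320x^3 - 480x^2 + 36
order-4 term: 480x^2 + 480x
order-5 term: -384x - 192
order-6 term: 128
the series for exp(-2D) f terminates at order 6
exp(-2D) f = 2x^6 - 18x^5 + 60x^4 - (169/2)x^3 + 27x^2 + 42x - 59/2


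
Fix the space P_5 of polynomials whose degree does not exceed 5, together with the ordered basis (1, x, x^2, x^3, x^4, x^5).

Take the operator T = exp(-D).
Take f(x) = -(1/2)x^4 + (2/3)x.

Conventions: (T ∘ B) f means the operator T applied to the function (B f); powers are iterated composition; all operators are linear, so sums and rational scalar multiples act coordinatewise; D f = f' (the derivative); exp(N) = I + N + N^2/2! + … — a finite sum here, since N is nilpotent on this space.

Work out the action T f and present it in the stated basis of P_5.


order-1 term: 2x^3 - 2/3
order-2 term: -3x^2
order-3 term: 2x
order-4 term: -1/2
the series for exp(-D) f terminates at order 4
exp(-D) f = -(1/2)x^4 + 2x^3 - 3x^2 + (8/3)x - 7/6

g(x) = -(1/2)x^4 + 2x^3 - 3x^2 + (8/3)x - 7/6


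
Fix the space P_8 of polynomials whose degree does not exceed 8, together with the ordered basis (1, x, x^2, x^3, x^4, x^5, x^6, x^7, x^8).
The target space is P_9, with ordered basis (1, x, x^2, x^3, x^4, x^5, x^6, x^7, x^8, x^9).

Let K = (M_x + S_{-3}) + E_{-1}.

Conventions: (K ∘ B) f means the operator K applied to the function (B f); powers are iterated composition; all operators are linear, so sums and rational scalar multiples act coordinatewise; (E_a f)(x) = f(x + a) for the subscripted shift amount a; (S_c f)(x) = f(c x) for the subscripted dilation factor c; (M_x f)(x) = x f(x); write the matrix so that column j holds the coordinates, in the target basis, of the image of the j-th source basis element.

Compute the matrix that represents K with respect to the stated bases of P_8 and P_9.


the matrix is [[2, -1, 1, -1, 1, -1, 1, -1, 1]; [1, -2, -2, 3, -4, 5, -6, 7, -8]; [0, 1, 10, -3, 6, -10, 15, -21, 28]; [0, 0, 1, -26, -4, 10, -20, 35, -56]; [0, 0, 0, 1, 82, -5, 15, -35, 70]; [0, 0, 0, 0, 1, -242, -6, 21, -56]; [0, 0, 0, 0, 0, 1, 730, -7, 28]; [0, 0, 0, 0, 0, 0, 1, -2186, -8]; [0, 0, 0, 0, 0, 0, 0, 1, 6562]; [0, 0, 0, 0, 0, 0, 0, 0, 1]] (rows listed top to bottom)

image of 1: x + 2
image of x: x^2 - 2x - 1
image of x^2: x^3 + 10x^2 - 2x + 1
image of x^3: x^4 - 26x^3 - 3x^2 + 3x - 1
image of x^4: x^5 + 82x^4 - 4x^3 + 6x^2 - 4x + 1
image of x^5: x^6 - 242x^5 - 5x^4 + 10x^3 - 10x^2 + 5x - 1
image of x^6: x^7 + 730x^6 - 6x^5 + 15x^4 - 20x^3 + 15x^2 - 6x + 1
image of x^7: x^8 - 2186x^7 - 7x^6 + 21x^5 - 35x^4 + 35x^3 - 21x^2 + 7x - 1
image of x^8: x^9 + 6562x^8 - 8x^7 + 28x^6 - 56x^5 + 70x^4 - 56x^3 + 28x^2 - 8x + 1
each image's coordinates form column j of the matrix


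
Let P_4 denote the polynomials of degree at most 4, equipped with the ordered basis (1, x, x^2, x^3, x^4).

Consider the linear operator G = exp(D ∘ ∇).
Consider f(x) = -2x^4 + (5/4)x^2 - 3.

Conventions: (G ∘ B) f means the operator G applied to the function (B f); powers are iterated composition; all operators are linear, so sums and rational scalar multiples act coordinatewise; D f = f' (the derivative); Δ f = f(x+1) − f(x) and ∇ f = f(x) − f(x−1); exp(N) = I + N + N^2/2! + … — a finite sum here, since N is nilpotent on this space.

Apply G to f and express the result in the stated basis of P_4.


order-1 term: -24x^2 + 24x - 11/2
order-2 term: -24
the series for exp(D ∘ ∇) f terminates at order 2
exp(D ∘ ∇) f = -2x^4 - (91/4)x^2 + 24x - 65/2

the result is g(x) = -2x^4 - (91/4)x^2 + 24x - 65/2


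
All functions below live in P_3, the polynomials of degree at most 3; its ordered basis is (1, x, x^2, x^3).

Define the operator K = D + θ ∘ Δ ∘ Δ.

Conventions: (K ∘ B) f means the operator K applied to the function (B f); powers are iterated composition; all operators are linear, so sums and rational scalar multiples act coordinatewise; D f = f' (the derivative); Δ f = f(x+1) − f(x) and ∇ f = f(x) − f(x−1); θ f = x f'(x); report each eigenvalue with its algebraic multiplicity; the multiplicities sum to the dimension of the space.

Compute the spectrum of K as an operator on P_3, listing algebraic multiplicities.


image of 1: 0
image of x: 1
image of x^2: 2x
image of x^3: 3x^2 + 6x
the matrix is upper triangular; its diagonal is (0, 0, 0, 0)
for a triangular matrix the eigenvalues are the diagonal entries, with algebraic multiplicity their repetition count

λ = 0 (multiplicity 4)


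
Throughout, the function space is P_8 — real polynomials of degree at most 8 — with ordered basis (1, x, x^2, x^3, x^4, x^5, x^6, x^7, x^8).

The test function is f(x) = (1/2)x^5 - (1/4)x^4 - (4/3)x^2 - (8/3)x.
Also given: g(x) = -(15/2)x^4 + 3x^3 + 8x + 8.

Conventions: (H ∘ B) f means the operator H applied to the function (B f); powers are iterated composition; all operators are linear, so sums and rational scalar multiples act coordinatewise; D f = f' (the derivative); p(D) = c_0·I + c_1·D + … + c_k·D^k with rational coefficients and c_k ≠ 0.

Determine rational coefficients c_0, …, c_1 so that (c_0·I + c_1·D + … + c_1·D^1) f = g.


c_0 = 0, c_1 = -3

D^0 f = (1/2)x^5 - (1/4)x^4 - (4/3)x^2 - (8/3)x
D^1 f = (5/2)x^4 - x^3 - (8/3)x - 8/3
matching coefficients of g against c_0 f + c_1 Df + … from the top degree down determines the c_i
solution: c_0 = 0, c_1 = -3


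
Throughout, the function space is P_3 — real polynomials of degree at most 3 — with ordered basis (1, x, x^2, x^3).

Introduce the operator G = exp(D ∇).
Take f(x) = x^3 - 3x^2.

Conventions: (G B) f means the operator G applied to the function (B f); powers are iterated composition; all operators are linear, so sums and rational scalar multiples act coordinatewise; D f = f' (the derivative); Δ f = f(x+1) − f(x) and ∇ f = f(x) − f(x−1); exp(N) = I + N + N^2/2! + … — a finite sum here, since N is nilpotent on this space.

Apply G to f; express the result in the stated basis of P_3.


the result is g(x) = x^3 - 3x^2 + 6x - 9

order-1 term: 6x - 9
the series for exp(D ∇) f terminates at order 1
exp(D ∇) f = x^3 - 3x^2 + 6x - 9


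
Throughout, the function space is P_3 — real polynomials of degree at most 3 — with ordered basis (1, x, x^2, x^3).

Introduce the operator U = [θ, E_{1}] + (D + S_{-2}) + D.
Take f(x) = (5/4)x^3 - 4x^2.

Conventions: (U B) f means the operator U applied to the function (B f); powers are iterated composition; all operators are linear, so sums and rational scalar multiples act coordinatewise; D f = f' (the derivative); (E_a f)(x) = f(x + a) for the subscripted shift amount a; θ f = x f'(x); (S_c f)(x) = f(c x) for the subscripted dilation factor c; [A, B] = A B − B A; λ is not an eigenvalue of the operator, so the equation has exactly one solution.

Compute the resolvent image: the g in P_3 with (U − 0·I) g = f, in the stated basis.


the result is g(x) = -(5/32)x^3 - (113/128)x^2 - (53/128)x - 233/128

write g with unknown coordinates in the stated basis and equate coefficients in (U − 0·I) g = f
solving from the highest basis element down gives g = -(5/32)x^3 - (113/128)x^2 - (53/128)x - 233/128
check: U g = (5/4)x^3 - 4x^2
so U g − 0·g = (5/4)x^3 - 4x^2 = f ✓


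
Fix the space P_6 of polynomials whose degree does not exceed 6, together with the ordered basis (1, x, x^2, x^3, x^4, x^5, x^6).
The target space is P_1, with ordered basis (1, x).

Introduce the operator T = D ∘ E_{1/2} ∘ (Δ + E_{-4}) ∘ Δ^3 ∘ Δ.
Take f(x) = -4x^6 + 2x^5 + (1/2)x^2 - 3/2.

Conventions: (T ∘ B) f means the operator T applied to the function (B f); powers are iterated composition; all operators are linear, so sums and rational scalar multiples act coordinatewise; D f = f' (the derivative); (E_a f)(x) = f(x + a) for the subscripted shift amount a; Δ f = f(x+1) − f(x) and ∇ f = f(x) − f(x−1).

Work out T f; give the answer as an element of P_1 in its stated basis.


the image equals g(x) = -2880x + 1680

Δ f = -24x^5 - 50x^4 - 60x^3 - 40x^2 - 13x - 3/2
Δ Δ f = -120x^4 - 440x^3 - 720x^2 - 580x - 187
Δ Δ Δ f = -480x^3 - 2040x^2 - 3240x - 1860
Δ Δ Δ Δ f = -1440x^2 - 5520x - 5760
Δ Δ^3 Δ f = -2880x - 6960
E_{-4} Δ^3 Δ f = -1440x^2 + 6000x - 6720
(Δ + E_{-4}) Δ^3 Δ f = -1440x^2 + 3120x - 13680
E_{1/2} (Δ + E_{-4}) Δ^3 Δ f = -1440x^2 + 1680x - 12480
D E_{1/2} (Δ + E_{-4}) Δ^3 Δ f = -2880x + 1680


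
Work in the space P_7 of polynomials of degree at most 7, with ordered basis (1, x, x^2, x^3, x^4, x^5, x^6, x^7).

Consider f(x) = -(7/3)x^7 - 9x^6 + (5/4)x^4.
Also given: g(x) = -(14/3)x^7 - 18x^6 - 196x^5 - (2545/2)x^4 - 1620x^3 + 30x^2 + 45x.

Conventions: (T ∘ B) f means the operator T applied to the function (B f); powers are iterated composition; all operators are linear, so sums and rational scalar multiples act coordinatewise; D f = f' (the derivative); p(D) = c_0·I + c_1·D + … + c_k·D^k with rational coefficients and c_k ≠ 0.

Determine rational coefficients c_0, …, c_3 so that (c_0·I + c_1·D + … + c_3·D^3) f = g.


D^0 f = -(7/3)x^7 - 9x^6 + (5/4)x^4
D^1 f = -(49/3)x^6 - 54x^5 + 5x^3
D^2 f = -98x^5 - 270x^4 + 15x^2
D^3 f = -490x^4 - 1080x^3 + 30x
matching coefficients of g against c_0 f + c_1 Df + … from the top degree down determines the c_i
solution: c_0 = 2, c_1 = 0, c_2 = 2, c_3 = 3/2

p(D) = 2·I + 2·D^2 + (3/2)·D^3, i.e. c_0 = 2, c_1 = 0, c_2 = 2, c_3 = 3/2


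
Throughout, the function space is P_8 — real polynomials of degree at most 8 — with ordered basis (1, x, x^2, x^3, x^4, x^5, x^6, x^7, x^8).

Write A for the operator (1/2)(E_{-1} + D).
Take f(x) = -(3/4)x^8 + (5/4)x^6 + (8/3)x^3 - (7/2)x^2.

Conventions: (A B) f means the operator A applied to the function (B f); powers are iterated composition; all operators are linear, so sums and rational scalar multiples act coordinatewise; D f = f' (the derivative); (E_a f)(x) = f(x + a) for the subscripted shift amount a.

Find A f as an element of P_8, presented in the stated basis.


the image equals g(x) = -(3/8)x^8 - (79/8)x^6 + 21x^5 - (135/8)x^4 + (59/6)x^3 - (23/8)x^2 + (13/4)x - 17/6

E_{-1} f = -(3/4)x^8 + 6x^7 - (79/4)x^6 + (69/2)x^5 - (135/4)x^4 + (59/3)x^3 - (55/4)x^2 + (27/2)x - 17/3
D f = -6x^7 + (15/2)x^5 + 8x^2 - 7x
(E_{-1} + D) f = -(3/4)x^8 - (79/4)x^6 + 42x^5 - (135/4)x^4 + (59/3)x^3 - (23/4)x^2 + (13/2)x - 17/3
((1/2)(E_{-1} + D)) f = -(3/8)x^8 - (79/8)x^6 + 21x^5 - (135/8)x^4 + (59/6)x^3 - (23/8)x^2 + (13/4)x - 17/6


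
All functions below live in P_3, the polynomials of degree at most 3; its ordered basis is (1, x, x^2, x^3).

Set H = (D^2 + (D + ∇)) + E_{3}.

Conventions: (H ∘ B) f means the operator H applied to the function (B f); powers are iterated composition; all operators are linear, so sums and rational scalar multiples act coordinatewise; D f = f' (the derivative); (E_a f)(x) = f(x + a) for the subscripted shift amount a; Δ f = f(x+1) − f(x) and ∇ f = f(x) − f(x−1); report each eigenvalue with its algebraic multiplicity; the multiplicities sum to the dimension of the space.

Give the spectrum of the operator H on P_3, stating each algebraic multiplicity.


image of 1: 1
image of x: x + 5
image of x^2: x^2 + 10x + 10
image of x^3: x^3 + 15x^2 + 30x + 28
the matrix is upper triangular; its diagonal is (1, 1, 1, 1)
for a triangular matrix the eigenvalues are the diagonal entries, with algebraic multiplicity their repetition count

λ = 1 (multiplicity 4)


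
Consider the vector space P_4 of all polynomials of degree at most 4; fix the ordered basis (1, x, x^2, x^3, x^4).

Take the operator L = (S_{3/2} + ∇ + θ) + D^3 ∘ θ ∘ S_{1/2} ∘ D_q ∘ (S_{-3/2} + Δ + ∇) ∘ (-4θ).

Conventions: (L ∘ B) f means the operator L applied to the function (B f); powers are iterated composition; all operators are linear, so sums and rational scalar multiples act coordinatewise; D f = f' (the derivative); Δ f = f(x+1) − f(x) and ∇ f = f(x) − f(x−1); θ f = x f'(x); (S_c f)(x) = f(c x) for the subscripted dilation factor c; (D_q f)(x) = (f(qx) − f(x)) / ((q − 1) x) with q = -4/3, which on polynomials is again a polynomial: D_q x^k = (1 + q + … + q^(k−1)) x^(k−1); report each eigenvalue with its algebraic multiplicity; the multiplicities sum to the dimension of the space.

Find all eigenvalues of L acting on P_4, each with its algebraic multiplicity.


image of 1: 1
image of x: (5/2)x + 1
image of x^2: (17/4)x^2 + 2x - 1
image of x^3: (51/8)x^3 + 3x^2 - 3x + 1
image of x^4: (145/16)x^4 + 4x^3 - 6x^2 + 4x + 671/4
the matrix is upper triangular; its diagonal is (1, 5/2, 17/4, 51/8, 145/16)
for a triangular matrix the eigenvalues are the diagonal entries, with algebraic multiplicity their repetition count

λ = 1 (multiplicity 1), λ = 5/2 (multiplicity 1), λ = 17/4 (multiplicity 1), λ = 51/8 (multiplicity 1), λ = 145/16 (multiplicity 1)


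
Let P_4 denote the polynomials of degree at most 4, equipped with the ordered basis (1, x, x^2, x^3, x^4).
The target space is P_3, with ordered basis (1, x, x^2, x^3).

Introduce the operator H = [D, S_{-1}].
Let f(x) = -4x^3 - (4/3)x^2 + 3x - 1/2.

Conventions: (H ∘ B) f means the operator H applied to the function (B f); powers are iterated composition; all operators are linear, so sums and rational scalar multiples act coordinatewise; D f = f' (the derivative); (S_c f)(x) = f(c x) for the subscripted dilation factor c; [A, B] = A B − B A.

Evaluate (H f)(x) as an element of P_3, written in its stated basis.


S_{-1} f = 4x^3 - (4/3)x^2 - 3x - 1/2
D S_{-1} f = 12x^2 - (8/3)x - 3
D f = -12x^2 - (8/3)x + 3
S_{-1} D f = -12x^2 + (8/3)x + 3
[D, S_{-1}] f = 24x^2 - (16/3)x - 6

the result is g(x) = 24x^2 - (16/3)x - 6


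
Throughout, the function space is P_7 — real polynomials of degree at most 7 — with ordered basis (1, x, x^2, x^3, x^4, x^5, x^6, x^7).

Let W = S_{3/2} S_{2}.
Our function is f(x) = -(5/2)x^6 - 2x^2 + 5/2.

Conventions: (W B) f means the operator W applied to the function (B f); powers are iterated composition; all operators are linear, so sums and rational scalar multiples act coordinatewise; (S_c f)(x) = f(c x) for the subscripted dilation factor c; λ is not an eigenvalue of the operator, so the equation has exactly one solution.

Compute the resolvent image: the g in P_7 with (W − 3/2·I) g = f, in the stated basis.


the image equals g(x) = -(1/291)x^6 - (4/15)x^2 - 5

write g with unknown coordinates in the stated basis and equate coefficients in (W − 3/2·I) g = f
solving from the highest basis element down gives g = -(1/291)x^6 - (4/15)x^2 - 5
check: W g = -(243/97)x^6 - (12/5)x^2 - 5
so W g − 3/2·g = -(5/2)x^6 - 2x^2 + 5/2 = f ✓


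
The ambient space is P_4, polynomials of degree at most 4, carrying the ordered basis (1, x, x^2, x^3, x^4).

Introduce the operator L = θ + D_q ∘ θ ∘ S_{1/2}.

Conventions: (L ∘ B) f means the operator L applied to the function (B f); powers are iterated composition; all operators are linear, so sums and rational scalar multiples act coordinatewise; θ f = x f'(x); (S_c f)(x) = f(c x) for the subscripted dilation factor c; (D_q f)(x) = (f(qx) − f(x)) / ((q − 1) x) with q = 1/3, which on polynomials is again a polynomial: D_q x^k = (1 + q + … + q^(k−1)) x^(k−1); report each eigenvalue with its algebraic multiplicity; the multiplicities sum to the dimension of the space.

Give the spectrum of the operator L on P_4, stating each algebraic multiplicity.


λ = 0 (multiplicity 1), λ = 1 (multiplicity 1), λ = 2 (multiplicity 1), λ = 3 (multiplicity 1), λ = 4 (multiplicity 1)

image of 1: 0
image of x: x + 1/2
image of x^2: 2x^2 + (2/3)x
image of x^3: 3x^3 + (13/24)x^2
image of x^4: 4x^4 + (10/27)x^3
the matrix is upper triangular; its diagonal is (0, 1, 2, 3, 4)
for a triangular matrix the eigenvalues are the diagonal entries, with algebraic multiplicity their repetition count


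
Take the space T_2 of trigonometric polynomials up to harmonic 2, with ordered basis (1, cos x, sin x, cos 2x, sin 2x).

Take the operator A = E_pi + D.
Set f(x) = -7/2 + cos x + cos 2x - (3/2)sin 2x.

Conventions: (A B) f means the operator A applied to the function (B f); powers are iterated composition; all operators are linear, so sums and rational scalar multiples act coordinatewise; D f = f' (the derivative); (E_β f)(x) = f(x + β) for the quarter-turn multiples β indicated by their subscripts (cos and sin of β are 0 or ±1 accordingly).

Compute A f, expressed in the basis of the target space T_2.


g(x) = -7/2 - cos x - sin x - 2cos 2x - (7/2)sin 2x

E_pi f = -7/2 - cos x + cos 2x - (3/2)sin 2x
D f = -sin x - 3cos 2x - 2sin 2x
(E_pi + D) f = -7/2 - cos x - sin x - 2cos 2x - (7/2)sin 2x


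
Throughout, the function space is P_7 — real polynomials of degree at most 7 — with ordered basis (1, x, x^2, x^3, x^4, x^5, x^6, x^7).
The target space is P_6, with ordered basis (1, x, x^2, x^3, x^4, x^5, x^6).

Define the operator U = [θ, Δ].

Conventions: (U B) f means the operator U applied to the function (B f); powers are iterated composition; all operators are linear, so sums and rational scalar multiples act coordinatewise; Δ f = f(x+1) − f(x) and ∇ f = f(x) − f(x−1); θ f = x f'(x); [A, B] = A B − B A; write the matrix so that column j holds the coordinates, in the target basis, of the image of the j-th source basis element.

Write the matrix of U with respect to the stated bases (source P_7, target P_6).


the matrix is [[0, -1, -2, -3, -4, -5, -6, -7]; [0, 0, -2, -6, -12, -20, -30, -42]; [0, 0, 0, -3, -12, -30, -60, -105]; [0, 0, 0, 0, -4, -20, -60, -140]; [0, 0, 0, 0, 0, -5, -30, -105]; [0, 0, 0, 0, 0, 0, -6, -42]; [0, 0, 0, 0, 0, 0, 0, -7]] (rows listed top to bottom)

image of 1: 0
image of x: -1
image of x^2: -2x - 2
image of x^3: -3x^2 - 6x - 3
image of x^4: -4x^3 - 12x^2 - 12x - 4
image of x^5: -5x^4 - 20x^3 - 30x^2 - 20x - 5
image of x^6: -6x^5 - 30x^4 - 60x^3 - 60x^2 - 30x - 6
image of x^7: -7x^6 - 42x^5 - 105x^4 - 140x^3 - 105x^2 - 42x - 7
each image's coordinates form column j of the matrix


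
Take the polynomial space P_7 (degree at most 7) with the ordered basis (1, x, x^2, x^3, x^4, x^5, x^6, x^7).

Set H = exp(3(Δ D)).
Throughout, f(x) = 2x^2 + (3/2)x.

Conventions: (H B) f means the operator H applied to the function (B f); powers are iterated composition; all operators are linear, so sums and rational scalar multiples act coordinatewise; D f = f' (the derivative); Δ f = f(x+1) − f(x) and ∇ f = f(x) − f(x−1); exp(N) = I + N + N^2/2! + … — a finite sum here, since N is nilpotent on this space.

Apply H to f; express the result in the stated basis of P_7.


order-1 term: 12
the series for exp(3(Δ D)) f terminates at order 1
exp(3(Δ D)) f = 2x^2 + (3/2)x + 12

the result is g(x) = 2x^2 + (3/2)x + 12


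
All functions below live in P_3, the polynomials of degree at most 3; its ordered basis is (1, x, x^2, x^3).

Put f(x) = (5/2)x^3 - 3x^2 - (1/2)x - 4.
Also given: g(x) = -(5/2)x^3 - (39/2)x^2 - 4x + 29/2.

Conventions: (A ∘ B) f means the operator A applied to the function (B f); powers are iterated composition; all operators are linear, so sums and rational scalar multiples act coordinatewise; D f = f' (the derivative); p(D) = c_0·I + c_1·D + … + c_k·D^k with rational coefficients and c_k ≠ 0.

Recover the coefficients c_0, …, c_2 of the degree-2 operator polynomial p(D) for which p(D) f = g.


D^0 f = (5/2)x^3 - 3x^2 - (1/2)x - 4
D^1 f = (15/2)x^2 - 6x - 1/2
D^2 f = 15x - 6
matching coefficients of g against c_0 f + c_1 Df + … from the top degree down determines the c_i
solution: c_0 = -1, c_1 = -3, c_2 = -3/2

p(D) = -I − 3·D − (3/2)·D^2, i.e. c_0 = -1, c_1 = -3, c_2 = -3/2


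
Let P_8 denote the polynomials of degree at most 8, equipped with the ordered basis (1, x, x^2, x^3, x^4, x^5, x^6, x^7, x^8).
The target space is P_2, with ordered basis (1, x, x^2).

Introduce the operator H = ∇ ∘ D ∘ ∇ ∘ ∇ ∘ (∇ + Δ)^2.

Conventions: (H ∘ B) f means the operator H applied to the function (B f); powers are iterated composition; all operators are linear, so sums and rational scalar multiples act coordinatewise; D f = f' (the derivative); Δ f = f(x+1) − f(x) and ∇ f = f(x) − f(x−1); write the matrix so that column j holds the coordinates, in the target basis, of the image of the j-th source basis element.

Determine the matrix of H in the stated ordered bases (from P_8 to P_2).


the matrix is [[0, 0, 0, 0, 0, 0, 2880, -30240, 255360]; [0, 0, 0, 0, 0, 0, 0, 20160, -241920]; [0, 0, 0, 0, 0, 0, 0, 0, 80640]] (rows listed top to bottom)

image of 1: 0
image of x: 0
image of x^2: 0
image of x^3: 0
image of x^4: 0
image of x^5: 0
image of x^6: 2880
image of x^7: 20160x - 30240
image of x^8: 80640x^2 - 241920x + 255360
each image's coordinates form column j of the matrix
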